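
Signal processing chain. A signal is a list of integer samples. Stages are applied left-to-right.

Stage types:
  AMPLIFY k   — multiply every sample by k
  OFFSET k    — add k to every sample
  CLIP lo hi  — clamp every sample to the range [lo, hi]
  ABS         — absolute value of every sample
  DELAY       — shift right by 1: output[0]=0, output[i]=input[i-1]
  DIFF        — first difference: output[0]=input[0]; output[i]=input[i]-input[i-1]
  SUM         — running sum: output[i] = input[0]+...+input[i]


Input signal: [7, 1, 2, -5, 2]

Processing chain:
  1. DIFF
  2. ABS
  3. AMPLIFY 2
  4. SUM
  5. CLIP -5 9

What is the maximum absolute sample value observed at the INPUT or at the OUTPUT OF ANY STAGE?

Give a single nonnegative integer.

Answer: 56

Derivation:
Input: [7, 1, 2, -5, 2] (max |s|=7)
Stage 1 (DIFF): s[0]=7, 1-7=-6, 2-1=1, -5-2=-7, 2--5=7 -> [7, -6, 1, -7, 7] (max |s|=7)
Stage 2 (ABS): |7|=7, |-6|=6, |1|=1, |-7|=7, |7|=7 -> [7, 6, 1, 7, 7] (max |s|=7)
Stage 3 (AMPLIFY 2): 7*2=14, 6*2=12, 1*2=2, 7*2=14, 7*2=14 -> [14, 12, 2, 14, 14] (max |s|=14)
Stage 4 (SUM): sum[0..0]=14, sum[0..1]=26, sum[0..2]=28, sum[0..3]=42, sum[0..4]=56 -> [14, 26, 28, 42, 56] (max |s|=56)
Stage 5 (CLIP -5 9): clip(14,-5,9)=9, clip(26,-5,9)=9, clip(28,-5,9)=9, clip(42,-5,9)=9, clip(56,-5,9)=9 -> [9, 9, 9, 9, 9] (max |s|=9)
Overall max amplitude: 56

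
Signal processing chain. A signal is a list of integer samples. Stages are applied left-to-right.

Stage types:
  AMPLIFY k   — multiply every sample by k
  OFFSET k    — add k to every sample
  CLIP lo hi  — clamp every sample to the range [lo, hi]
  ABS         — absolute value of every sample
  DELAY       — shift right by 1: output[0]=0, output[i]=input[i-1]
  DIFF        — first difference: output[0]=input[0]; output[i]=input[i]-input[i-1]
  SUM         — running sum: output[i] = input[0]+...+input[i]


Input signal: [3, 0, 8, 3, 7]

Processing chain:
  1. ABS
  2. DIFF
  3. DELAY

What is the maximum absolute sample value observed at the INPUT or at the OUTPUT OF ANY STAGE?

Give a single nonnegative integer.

Input: [3, 0, 8, 3, 7] (max |s|=8)
Stage 1 (ABS): |3|=3, |0|=0, |8|=8, |3|=3, |7|=7 -> [3, 0, 8, 3, 7] (max |s|=8)
Stage 2 (DIFF): s[0]=3, 0-3=-3, 8-0=8, 3-8=-5, 7-3=4 -> [3, -3, 8, -5, 4] (max |s|=8)
Stage 3 (DELAY): [0, 3, -3, 8, -5] = [0, 3, -3, 8, -5] -> [0, 3, -3, 8, -5] (max |s|=8)
Overall max amplitude: 8

Answer: 8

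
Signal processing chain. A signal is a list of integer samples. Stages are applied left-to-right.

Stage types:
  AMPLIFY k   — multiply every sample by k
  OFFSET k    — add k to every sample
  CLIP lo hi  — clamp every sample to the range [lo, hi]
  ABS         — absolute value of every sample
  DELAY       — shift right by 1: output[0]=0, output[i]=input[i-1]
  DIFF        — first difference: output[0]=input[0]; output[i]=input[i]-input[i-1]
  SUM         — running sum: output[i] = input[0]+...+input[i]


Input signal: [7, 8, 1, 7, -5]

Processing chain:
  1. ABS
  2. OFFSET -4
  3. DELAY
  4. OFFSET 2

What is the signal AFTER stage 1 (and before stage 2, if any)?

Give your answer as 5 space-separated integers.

Input: [7, 8, 1, 7, -5]
Stage 1 (ABS): |7|=7, |8|=8, |1|=1, |7|=7, |-5|=5 -> [7, 8, 1, 7, 5]

Answer: 7 8 1 7 5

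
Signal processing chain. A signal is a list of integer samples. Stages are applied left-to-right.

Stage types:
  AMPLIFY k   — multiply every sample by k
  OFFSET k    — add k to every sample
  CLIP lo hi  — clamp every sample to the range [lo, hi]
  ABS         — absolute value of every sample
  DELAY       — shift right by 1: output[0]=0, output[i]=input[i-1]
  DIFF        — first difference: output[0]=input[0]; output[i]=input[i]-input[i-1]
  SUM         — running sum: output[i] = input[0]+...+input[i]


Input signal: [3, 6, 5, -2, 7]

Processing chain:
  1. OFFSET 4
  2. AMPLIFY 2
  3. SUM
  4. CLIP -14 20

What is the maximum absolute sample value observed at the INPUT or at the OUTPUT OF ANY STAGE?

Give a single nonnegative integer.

Input: [3, 6, 5, -2, 7] (max |s|=7)
Stage 1 (OFFSET 4): 3+4=7, 6+4=10, 5+4=9, -2+4=2, 7+4=11 -> [7, 10, 9, 2, 11] (max |s|=11)
Stage 2 (AMPLIFY 2): 7*2=14, 10*2=20, 9*2=18, 2*2=4, 11*2=22 -> [14, 20, 18, 4, 22] (max |s|=22)
Stage 3 (SUM): sum[0..0]=14, sum[0..1]=34, sum[0..2]=52, sum[0..3]=56, sum[0..4]=78 -> [14, 34, 52, 56, 78] (max |s|=78)
Stage 4 (CLIP -14 20): clip(14,-14,20)=14, clip(34,-14,20)=20, clip(52,-14,20)=20, clip(56,-14,20)=20, clip(78,-14,20)=20 -> [14, 20, 20, 20, 20] (max |s|=20)
Overall max amplitude: 78

Answer: 78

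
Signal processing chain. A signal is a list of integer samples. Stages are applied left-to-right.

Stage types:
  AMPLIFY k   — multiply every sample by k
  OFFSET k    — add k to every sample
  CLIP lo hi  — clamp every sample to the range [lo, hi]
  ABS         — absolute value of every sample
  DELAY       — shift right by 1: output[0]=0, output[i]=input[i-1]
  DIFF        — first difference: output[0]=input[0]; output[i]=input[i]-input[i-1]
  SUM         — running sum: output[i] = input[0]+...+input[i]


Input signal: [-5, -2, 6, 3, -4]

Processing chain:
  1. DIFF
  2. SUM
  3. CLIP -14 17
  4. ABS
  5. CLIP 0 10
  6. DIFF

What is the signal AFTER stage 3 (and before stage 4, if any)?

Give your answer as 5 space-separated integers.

Input: [-5, -2, 6, 3, -4]
Stage 1 (DIFF): s[0]=-5, -2--5=3, 6--2=8, 3-6=-3, -4-3=-7 -> [-5, 3, 8, -3, -7]
Stage 2 (SUM): sum[0..0]=-5, sum[0..1]=-2, sum[0..2]=6, sum[0..3]=3, sum[0..4]=-4 -> [-5, -2, 6, 3, -4]
Stage 3 (CLIP -14 17): clip(-5,-14,17)=-5, clip(-2,-14,17)=-2, clip(6,-14,17)=6, clip(3,-14,17)=3, clip(-4,-14,17)=-4 -> [-5, -2, 6, 3, -4]

Answer: -5 -2 6 3 -4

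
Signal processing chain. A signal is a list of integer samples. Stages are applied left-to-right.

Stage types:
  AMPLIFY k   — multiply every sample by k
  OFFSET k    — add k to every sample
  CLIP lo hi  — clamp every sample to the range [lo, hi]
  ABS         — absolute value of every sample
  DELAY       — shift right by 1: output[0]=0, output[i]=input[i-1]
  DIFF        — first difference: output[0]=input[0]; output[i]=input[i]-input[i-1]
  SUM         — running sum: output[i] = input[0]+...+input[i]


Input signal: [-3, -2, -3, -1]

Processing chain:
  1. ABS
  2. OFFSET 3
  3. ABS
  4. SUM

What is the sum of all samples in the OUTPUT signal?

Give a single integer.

Input: [-3, -2, -3, -1]
Stage 1 (ABS): |-3|=3, |-2|=2, |-3|=3, |-1|=1 -> [3, 2, 3, 1]
Stage 2 (OFFSET 3): 3+3=6, 2+3=5, 3+3=6, 1+3=4 -> [6, 5, 6, 4]
Stage 3 (ABS): |6|=6, |5|=5, |6|=6, |4|=4 -> [6, 5, 6, 4]
Stage 4 (SUM): sum[0..0]=6, sum[0..1]=11, sum[0..2]=17, sum[0..3]=21 -> [6, 11, 17, 21]
Output sum: 55

Answer: 55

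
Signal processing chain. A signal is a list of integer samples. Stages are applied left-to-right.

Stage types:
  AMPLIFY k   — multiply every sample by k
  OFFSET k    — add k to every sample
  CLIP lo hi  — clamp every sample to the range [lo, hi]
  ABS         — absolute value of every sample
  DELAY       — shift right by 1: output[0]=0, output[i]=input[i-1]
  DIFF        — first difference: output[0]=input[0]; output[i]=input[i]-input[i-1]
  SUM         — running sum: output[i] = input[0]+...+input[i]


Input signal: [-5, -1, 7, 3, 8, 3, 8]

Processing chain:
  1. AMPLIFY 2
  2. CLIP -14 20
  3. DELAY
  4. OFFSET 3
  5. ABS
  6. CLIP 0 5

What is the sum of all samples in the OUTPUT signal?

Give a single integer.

Input: [-5, -1, 7, 3, 8, 3, 8]
Stage 1 (AMPLIFY 2): -5*2=-10, -1*2=-2, 7*2=14, 3*2=6, 8*2=16, 3*2=6, 8*2=16 -> [-10, -2, 14, 6, 16, 6, 16]
Stage 2 (CLIP -14 20): clip(-10,-14,20)=-10, clip(-2,-14,20)=-2, clip(14,-14,20)=14, clip(6,-14,20)=6, clip(16,-14,20)=16, clip(6,-14,20)=6, clip(16,-14,20)=16 -> [-10, -2, 14, 6, 16, 6, 16]
Stage 3 (DELAY): [0, -10, -2, 14, 6, 16, 6] = [0, -10, -2, 14, 6, 16, 6] -> [0, -10, -2, 14, 6, 16, 6]
Stage 4 (OFFSET 3): 0+3=3, -10+3=-7, -2+3=1, 14+3=17, 6+3=9, 16+3=19, 6+3=9 -> [3, -7, 1, 17, 9, 19, 9]
Stage 5 (ABS): |3|=3, |-7|=7, |1|=1, |17|=17, |9|=9, |19|=19, |9|=9 -> [3, 7, 1, 17, 9, 19, 9]
Stage 6 (CLIP 0 5): clip(3,0,5)=3, clip(7,0,5)=5, clip(1,0,5)=1, clip(17,0,5)=5, clip(9,0,5)=5, clip(19,0,5)=5, clip(9,0,5)=5 -> [3, 5, 1, 5, 5, 5, 5]
Output sum: 29

Answer: 29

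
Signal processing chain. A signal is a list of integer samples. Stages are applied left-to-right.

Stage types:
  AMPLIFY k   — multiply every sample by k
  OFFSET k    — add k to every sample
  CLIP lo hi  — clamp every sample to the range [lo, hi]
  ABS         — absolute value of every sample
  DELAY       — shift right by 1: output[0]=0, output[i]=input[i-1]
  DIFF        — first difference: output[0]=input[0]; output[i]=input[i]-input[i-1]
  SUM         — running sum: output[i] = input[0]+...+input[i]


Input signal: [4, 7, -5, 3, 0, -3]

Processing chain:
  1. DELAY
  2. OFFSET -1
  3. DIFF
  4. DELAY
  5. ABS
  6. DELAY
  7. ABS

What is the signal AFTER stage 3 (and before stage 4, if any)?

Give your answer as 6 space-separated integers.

Input: [4, 7, -5, 3, 0, -3]
Stage 1 (DELAY): [0, 4, 7, -5, 3, 0] = [0, 4, 7, -5, 3, 0] -> [0, 4, 7, -5, 3, 0]
Stage 2 (OFFSET -1): 0+-1=-1, 4+-1=3, 7+-1=6, -5+-1=-6, 3+-1=2, 0+-1=-1 -> [-1, 3, 6, -6, 2, -1]
Stage 3 (DIFF): s[0]=-1, 3--1=4, 6-3=3, -6-6=-12, 2--6=8, -1-2=-3 -> [-1, 4, 3, -12, 8, -3]

Answer: -1 4 3 -12 8 -3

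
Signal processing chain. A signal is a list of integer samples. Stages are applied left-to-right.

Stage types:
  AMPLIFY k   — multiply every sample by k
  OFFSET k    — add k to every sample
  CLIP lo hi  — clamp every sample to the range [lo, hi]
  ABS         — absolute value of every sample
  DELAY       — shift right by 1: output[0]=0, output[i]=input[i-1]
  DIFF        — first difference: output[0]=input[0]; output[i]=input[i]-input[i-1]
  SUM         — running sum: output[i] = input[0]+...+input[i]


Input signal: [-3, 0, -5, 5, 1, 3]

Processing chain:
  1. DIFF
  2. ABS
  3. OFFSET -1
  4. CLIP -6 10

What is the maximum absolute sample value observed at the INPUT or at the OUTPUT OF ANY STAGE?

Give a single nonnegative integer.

Input: [-3, 0, -5, 5, 1, 3] (max |s|=5)
Stage 1 (DIFF): s[0]=-3, 0--3=3, -5-0=-5, 5--5=10, 1-5=-4, 3-1=2 -> [-3, 3, -5, 10, -4, 2] (max |s|=10)
Stage 2 (ABS): |-3|=3, |3|=3, |-5|=5, |10|=10, |-4|=4, |2|=2 -> [3, 3, 5, 10, 4, 2] (max |s|=10)
Stage 3 (OFFSET -1): 3+-1=2, 3+-1=2, 5+-1=4, 10+-1=9, 4+-1=3, 2+-1=1 -> [2, 2, 4, 9, 3, 1] (max |s|=9)
Stage 4 (CLIP -6 10): clip(2,-6,10)=2, clip(2,-6,10)=2, clip(4,-6,10)=4, clip(9,-6,10)=9, clip(3,-6,10)=3, clip(1,-6,10)=1 -> [2, 2, 4, 9, 3, 1] (max |s|=9)
Overall max amplitude: 10

Answer: 10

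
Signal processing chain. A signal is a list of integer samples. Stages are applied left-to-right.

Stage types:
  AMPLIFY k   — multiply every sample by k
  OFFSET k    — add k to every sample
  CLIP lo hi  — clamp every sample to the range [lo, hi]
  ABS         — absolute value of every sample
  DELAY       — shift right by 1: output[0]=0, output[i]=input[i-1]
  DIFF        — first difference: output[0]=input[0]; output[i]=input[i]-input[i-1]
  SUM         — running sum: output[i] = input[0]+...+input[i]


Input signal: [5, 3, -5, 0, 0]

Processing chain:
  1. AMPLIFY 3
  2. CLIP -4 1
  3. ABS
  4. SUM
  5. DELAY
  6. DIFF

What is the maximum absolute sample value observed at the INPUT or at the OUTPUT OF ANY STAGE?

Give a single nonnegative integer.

Input: [5, 3, -5, 0, 0] (max |s|=5)
Stage 1 (AMPLIFY 3): 5*3=15, 3*3=9, -5*3=-15, 0*3=0, 0*3=0 -> [15, 9, -15, 0, 0] (max |s|=15)
Stage 2 (CLIP -4 1): clip(15,-4,1)=1, clip(9,-4,1)=1, clip(-15,-4,1)=-4, clip(0,-4,1)=0, clip(0,-4,1)=0 -> [1, 1, -4, 0, 0] (max |s|=4)
Stage 3 (ABS): |1|=1, |1|=1, |-4|=4, |0|=0, |0|=0 -> [1, 1, 4, 0, 0] (max |s|=4)
Stage 4 (SUM): sum[0..0]=1, sum[0..1]=2, sum[0..2]=6, sum[0..3]=6, sum[0..4]=6 -> [1, 2, 6, 6, 6] (max |s|=6)
Stage 5 (DELAY): [0, 1, 2, 6, 6] = [0, 1, 2, 6, 6] -> [0, 1, 2, 6, 6] (max |s|=6)
Stage 6 (DIFF): s[0]=0, 1-0=1, 2-1=1, 6-2=4, 6-6=0 -> [0, 1, 1, 4, 0] (max |s|=4)
Overall max amplitude: 15

Answer: 15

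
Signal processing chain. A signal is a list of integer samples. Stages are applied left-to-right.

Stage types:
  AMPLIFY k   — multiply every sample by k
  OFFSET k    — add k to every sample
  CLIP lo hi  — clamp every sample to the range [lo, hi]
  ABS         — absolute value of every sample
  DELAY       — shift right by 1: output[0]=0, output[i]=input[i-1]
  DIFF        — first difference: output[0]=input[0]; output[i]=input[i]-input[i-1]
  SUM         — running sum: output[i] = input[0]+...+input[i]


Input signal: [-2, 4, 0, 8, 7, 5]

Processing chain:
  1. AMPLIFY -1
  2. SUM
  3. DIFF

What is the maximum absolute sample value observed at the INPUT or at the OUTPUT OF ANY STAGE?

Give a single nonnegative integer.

Answer: 22

Derivation:
Input: [-2, 4, 0, 8, 7, 5] (max |s|=8)
Stage 1 (AMPLIFY -1): -2*-1=2, 4*-1=-4, 0*-1=0, 8*-1=-8, 7*-1=-7, 5*-1=-5 -> [2, -4, 0, -8, -7, -5] (max |s|=8)
Stage 2 (SUM): sum[0..0]=2, sum[0..1]=-2, sum[0..2]=-2, sum[0..3]=-10, sum[0..4]=-17, sum[0..5]=-22 -> [2, -2, -2, -10, -17, -22] (max |s|=22)
Stage 3 (DIFF): s[0]=2, -2-2=-4, -2--2=0, -10--2=-8, -17--10=-7, -22--17=-5 -> [2, -4, 0, -8, -7, -5] (max |s|=8)
Overall max amplitude: 22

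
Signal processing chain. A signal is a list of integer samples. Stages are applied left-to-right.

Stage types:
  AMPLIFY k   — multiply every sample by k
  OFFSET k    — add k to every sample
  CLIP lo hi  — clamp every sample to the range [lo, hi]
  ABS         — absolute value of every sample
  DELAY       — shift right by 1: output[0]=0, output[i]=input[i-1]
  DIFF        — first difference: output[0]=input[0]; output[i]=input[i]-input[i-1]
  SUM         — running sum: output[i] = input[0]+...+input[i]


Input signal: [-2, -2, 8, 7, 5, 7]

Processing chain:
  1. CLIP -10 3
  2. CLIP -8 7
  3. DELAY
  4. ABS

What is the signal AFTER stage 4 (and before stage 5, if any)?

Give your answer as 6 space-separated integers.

Input: [-2, -2, 8, 7, 5, 7]
Stage 1 (CLIP -10 3): clip(-2,-10,3)=-2, clip(-2,-10,3)=-2, clip(8,-10,3)=3, clip(7,-10,3)=3, clip(5,-10,3)=3, clip(7,-10,3)=3 -> [-2, -2, 3, 3, 3, 3]
Stage 2 (CLIP -8 7): clip(-2,-8,7)=-2, clip(-2,-8,7)=-2, clip(3,-8,7)=3, clip(3,-8,7)=3, clip(3,-8,7)=3, clip(3,-8,7)=3 -> [-2, -2, 3, 3, 3, 3]
Stage 3 (DELAY): [0, -2, -2, 3, 3, 3] = [0, -2, -2, 3, 3, 3] -> [0, -2, -2, 3, 3, 3]
Stage 4 (ABS): |0|=0, |-2|=2, |-2|=2, |3|=3, |3|=3, |3|=3 -> [0, 2, 2, 3, 3, 3]

Answer: 0 2 2 3 3 3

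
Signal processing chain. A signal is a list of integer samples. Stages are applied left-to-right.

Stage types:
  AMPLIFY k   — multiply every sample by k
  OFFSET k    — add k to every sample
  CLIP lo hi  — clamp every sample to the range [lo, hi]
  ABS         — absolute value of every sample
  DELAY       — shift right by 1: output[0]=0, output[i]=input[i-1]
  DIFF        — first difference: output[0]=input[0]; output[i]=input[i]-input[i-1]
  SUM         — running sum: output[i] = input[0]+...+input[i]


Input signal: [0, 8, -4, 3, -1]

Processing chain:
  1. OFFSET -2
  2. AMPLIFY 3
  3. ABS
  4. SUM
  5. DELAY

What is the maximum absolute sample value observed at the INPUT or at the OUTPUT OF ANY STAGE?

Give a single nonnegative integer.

Answer: 54

Derivation:
Input: [0, 8, -4, 3, -1] (max |s|=8)
Stage 1 (OFFSET -2): 0+-2=-2, 8+-2=6, -4+-2=-6, 3+-2=1, -1+-2=-3 -> [-2, 6, -6, 1, -3] (max |s|=6)
Stage 2 (AMPLIFY 3): -2*3=-6, 6*3=18, -6*3=-18, 1*3=3, -3*3=-9 -> [-6, 18, -18, 3, -9] (max |s|=18)
Stage 3 (ABS): |-6|=6, |18|=18, |-18|=18, |3|=3, |-9|=9 -> [6, 18, 18, 3, 9] (max |s|=18)
Stage 4 (SUM): sum[0..0]=6, sum[0..1]=24, sum[0..2]=42, sum[0..3]=45, sum[0..4]=54 -> [6, 24, 42, 45, 54] (max |s|=54)
Stage 5 (DELAY): [0, 6, 24, 42, 45] = [0, 6, 24, 42, 45] -> [0, 6, 24, 42, 45] (max |s|=45)
Overall max amplitude: 54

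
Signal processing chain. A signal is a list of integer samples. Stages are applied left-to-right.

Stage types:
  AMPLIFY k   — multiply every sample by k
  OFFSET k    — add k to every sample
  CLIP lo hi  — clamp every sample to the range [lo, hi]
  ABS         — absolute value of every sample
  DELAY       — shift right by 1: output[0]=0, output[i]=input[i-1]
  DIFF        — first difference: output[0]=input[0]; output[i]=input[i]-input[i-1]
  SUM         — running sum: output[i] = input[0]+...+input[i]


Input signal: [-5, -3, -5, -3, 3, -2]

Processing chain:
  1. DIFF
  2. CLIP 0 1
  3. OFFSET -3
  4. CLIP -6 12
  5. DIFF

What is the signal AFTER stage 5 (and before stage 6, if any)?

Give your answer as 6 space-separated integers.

Answer: -3 1 -1 1 0 -1

Derivation:
Input: [-5, -3, -5, -3, 3, -2]
Stage 1 (DIFF): s[0]=-5, -3--5=2, -5--3=-2, -3--5=2, 3--3=6, -2-3=-5 -> [-5, 2, -2, 2, 6, -5]
Stage 2 (CLIP 0 1): clip(-5,0,1)=0, clip(2,0,1)=1, clip(-2,0,1)=0, clip(2,0,1)=1, clip(6,0,1)=1, clip(-5,0,1)=0 -> [0, 1, 0, 1, 1, 0]
Stage 3 (OFFSET -3): 0+-3=-3, 1+-3=-2, 0+-3=-3, 1+-3=-2, 1+-3=-2, 0+-3=-3 -> [-3, -2, -3, -2, -2, -3]
Stage 4 (CLIP -6 12): clip(-3,-6,12)=-3, clip(-2,-6,12)=-2, clip(-3,-6,12)=-3, clip(-2,-6,12)=-2, clip(-2,-6,12)=-2, clip(-3,-6,12)=-3 -> [-3, -2, -3, -2, -2, -3]
Stage 5 (DIFF): s[0]=-3, -2--3=1, -3--2=-1, -2--3=1, -2--2=0, -3--2=-1 -> [-3, 1, -1, 1, 0, -1]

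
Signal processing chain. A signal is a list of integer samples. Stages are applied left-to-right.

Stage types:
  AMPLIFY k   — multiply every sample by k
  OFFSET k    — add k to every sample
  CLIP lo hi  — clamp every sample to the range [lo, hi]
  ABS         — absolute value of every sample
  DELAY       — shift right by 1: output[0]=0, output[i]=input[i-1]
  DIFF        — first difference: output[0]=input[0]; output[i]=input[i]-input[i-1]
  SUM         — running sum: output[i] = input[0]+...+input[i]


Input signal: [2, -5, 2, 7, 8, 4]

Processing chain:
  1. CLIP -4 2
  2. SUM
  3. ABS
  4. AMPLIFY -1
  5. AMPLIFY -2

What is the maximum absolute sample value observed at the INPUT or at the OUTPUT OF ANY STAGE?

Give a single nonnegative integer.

Input: [2, -5, 2, 7, 8, 4] (max |s|=8)
Stage 1 (CLIP -4 2): clip(2,-4,2)=2, clip(-5,-4,2)=-4, clip(2,-4,2)=2, clip(7,-4,2)=2, clip(8,-4,2)=2, clip(4,-4,2)=2 -> [2, -4, 2, 2, 2, 2] (max |s|=4)
Stage 2 (SUM): sum[0..0]=2, sum[0..1]=-2, sum[0..2]=0, sum[0..3]=2, sum[0..4]=4, sum[0..5]=6 -> [2, -2, 0, 2, 4, 6] (max |s|=6)
Stage 3 (ABS): |2|=2, |-2|=2, |0|=0, |2|=2, |4|=4, |6|=6 -> [2, 2, 0, 2, 4, 6] (max |s|=6)
Stage 4 (AMPLIFY -1): 2*-1=-2, 2*-1=-2, 0*-1=0, 2*-1=-2, 4*-1=-4, 6*-1=-6 -> [-2, -2, 0, -2, -4, -6] (max |s|=6)
Stage 5 (AMPLIFY -2): -2*-2=4, -2*-2=4, 0*-2=0, -2*-2=4, -4*-2=8, -6*-2=12 -> [4, 4, 0, 4, 8, 12] (max |s|=12)
Overall max amplitude: 12

Answer: 12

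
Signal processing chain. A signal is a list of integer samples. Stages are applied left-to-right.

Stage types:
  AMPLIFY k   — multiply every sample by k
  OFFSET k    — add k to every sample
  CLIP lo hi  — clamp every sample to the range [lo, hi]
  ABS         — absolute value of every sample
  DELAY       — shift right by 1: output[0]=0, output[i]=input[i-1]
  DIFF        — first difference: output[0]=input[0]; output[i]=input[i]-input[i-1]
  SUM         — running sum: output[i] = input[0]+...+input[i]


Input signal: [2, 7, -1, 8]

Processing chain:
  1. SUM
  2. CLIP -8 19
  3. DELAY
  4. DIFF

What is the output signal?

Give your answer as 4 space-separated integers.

Input: [2, 7, -1, 8]
Stage 1 (SUM): sum[0..0]=2, sum[0..1]=9, sum[0..2]=8, sum[0..3]=16 -> [2, 9, 8, 16]
Stage 2 (CLIP -8 19): clip(2,-8,19)=2, clip(9,-8,19)=9, clip(8,-8,19)=8, clip(16,-8,19)=16 -> [2, 9, 8, 16]
Stage 3 (DELAY): [0, 2, 9, 8] = [0, 2, 9, 8] -> [0, 2, 9, 8]
Stage 4 (DIFF): s[0]=0, 2-0=2, 9-2=7, 8-9=-1 -> [0, 2, 7, -1]

Answer: 0 2 7 -1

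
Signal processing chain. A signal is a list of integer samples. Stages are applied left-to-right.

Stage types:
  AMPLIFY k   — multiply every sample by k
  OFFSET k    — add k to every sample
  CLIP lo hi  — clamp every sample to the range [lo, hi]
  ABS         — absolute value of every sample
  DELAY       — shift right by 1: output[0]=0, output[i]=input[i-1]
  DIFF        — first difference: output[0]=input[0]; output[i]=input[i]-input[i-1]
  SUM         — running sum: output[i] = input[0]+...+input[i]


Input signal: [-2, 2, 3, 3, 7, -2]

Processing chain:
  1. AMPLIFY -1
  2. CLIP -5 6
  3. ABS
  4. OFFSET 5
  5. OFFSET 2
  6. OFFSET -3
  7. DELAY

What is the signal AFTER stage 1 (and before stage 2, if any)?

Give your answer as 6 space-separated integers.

Input: [-2, 2, 3, 3, 7, -2]
Stage 1 (AMPLIFY -1): -2*-1=2, 2*-1=-2, 3*-1=-3, 3*-1=-3, 7*-1=-7, -2*-1=2 -> [2, -2, -3, -3, -7, 2]

Answer: 2 -2 -3 -3 -7 2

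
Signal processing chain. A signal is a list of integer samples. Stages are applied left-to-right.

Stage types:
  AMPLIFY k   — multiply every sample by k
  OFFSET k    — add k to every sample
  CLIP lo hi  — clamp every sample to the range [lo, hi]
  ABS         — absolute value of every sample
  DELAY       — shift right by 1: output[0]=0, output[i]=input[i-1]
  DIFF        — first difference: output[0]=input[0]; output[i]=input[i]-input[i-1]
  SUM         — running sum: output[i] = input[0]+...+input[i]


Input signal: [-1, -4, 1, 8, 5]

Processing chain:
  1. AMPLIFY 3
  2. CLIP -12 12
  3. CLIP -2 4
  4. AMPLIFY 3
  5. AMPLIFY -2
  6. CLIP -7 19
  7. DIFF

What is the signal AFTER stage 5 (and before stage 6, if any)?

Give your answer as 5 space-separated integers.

Input: [-1, -4, 1, 8, 5]
Stage 1 (AMPLIFY 3): -1*3=-3, -4*3=-12, 1*3=3, 8*3=24, 5*3=15 -> [-3, -12, 3, 24, 15]
Stage 2 (CLIP -12 12): clip(-3,-12,12)=-3, clip(-12,-12,12)=-12, clip(3,-12,12)=3, clip(24,-12,12)=12, clip(15,-12,12)=12 -> [-3, -12, 3, 12, 12]
Stage 3 (CLIP -2 4): clip(-3,-2,4)=-2, clip(-12,-2,4)=-2, clip(3,-2,4)=3, clip(12,-2,4)=4, clip(12,-2,4)=4 -> [-2, -2, 3, 4, 4]
Stage 4 (AMPLIFY 3): -2*3=-6, -2*3=-6, 3*3=9, 4*3=12, 4*3=12 -> [-6, -6, 9, 12, 12]
Stage 5 (AMPLIFY -2): -6*-2=12, -6*-2=12, 9*-2=-18, 12*-2=-24, 12*-2=-24 -> [12, 12, -18, -24, -24]

Answer: 12 12 -18 -24 -24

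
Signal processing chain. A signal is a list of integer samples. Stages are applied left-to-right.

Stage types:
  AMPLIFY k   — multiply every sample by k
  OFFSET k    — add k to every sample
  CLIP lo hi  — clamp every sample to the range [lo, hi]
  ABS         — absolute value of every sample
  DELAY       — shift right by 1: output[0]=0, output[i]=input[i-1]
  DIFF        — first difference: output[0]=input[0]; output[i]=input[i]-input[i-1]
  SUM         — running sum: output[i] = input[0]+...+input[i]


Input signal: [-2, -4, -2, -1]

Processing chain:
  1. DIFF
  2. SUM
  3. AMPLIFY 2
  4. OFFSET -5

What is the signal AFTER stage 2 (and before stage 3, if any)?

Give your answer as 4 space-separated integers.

Answer: -2 -4 -2 -1

Derivation:
Input: [-2, -4, -2, -1]
Stage 1 (DIFF): s[0]=-2, -4--2=-2, -2--4=2, -1--2=1 -> [-2, -2, 2, 1]
Stage 2 (SUM): sum[0..0]=-2, sum[0..1]=-4, sum[0..2]=-2, sum[0..3]=-1 -> [-2, -4, -2, -1]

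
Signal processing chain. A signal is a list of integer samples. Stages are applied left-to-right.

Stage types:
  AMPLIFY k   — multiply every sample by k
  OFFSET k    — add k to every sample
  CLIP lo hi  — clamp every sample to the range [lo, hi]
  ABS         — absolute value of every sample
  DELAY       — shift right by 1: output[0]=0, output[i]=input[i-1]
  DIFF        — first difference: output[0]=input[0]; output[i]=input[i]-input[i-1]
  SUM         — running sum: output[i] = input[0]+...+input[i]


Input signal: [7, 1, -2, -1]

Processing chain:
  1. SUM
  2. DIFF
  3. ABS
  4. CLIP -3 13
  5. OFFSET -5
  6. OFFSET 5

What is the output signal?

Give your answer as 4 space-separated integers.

Answer: 7 1 2 1

Derivation:
Input: [7, 1, -2, -1]
Stage 1 (SUM): sum[0..0]=7, sum[0..1]=8, sum[0..2]=6, sum[0..3]=5 -> [7, 8, 6, 5]
Stage 2 (DIFF): s[0]=7, 8-7=1, 6-8=-2, 5-6=-1 -> [7, 1, -2, -1]
Stage 3 (ABS): |7|=7, |1|=1, |-2|=2, |-1|=1 -> [7, 1, 2, 1]
Stage 4 (CLIP -3 13): clip(7,-3,13)=7, clip(1,-3,13)=1, clip(2,-3,13)=2, clip(1,-3,13)=1 -> [7, 1, 2, 1]
Stage 5 (OFFSET -5): 7+-5=2, 1+-5=-4, 2+-5=-3, 1+-5=-4 -> [2, -4, -3, -4]
Stage 6 (OFFSET 5): 2+5=7, -4+5=1, -3+5=2, -4+5=1 -> [7, 1, 2, 1]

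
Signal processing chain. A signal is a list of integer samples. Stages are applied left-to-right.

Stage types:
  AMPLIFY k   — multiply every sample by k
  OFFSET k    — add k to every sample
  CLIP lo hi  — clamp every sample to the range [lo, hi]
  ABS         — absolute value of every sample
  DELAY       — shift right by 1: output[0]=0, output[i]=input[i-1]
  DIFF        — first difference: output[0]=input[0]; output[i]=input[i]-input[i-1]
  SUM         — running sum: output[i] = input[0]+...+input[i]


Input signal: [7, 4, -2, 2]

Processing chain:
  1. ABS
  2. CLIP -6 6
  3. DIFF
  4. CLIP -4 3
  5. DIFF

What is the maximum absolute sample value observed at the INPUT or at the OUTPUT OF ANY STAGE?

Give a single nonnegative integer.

Answer: 7

Derivation:
Input: [7, 4, -2, 2] (max |s|=7)
Stage 1 (ABS): |7|=7, |4|=4, |-2|=2, |2|=2 -> [7, 4, 2, 2] (max |s|=7)
Stage 2 (CLIP -6 6): clip(7,-6,6)=6, clip(4,-6,6)=4, clip(2,-6,6)=2, clip(2,-6,6)=2 -> [6, 4, 2, 2] (max |s|=6)
Stage 3 (DIFF): s[0]=6, 4-6=-2, 2-4=-2, 2-2=0 -> [6, -2, -2, 0] (max |s|=6)
Stage 4 (CLIP -4 3): clip(6,-4,3)=3, clip(-2,-4,3)=-2, clip(-2,-4,3)=-2, clip(0,-4,3)=0 -> [3, -2, -2, 0] (max |s|=3)
Stage 5 (DIFF): s[0]=3, -2-3=-5, -2--2=0, 0--2=2 -> [3, -5, 0, 2] (max |s|=5)
Overall max amplitude: 7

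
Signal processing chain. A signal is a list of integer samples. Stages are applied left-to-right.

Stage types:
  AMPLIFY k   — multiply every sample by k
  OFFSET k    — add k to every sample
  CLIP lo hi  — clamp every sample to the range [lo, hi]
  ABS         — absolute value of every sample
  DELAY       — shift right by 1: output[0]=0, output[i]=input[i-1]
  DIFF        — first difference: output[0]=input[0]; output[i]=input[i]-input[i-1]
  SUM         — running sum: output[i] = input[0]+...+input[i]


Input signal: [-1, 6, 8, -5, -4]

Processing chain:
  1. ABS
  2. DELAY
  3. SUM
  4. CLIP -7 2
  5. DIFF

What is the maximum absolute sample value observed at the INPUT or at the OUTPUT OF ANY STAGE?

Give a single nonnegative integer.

Answer: 20

Derivation:
Input: [-1, 6, 8, -5, -4] (max |s|=8)
Stage 1 (ABS): |-1|=1, |6|=6, |8|=8, |-5|=5, |-4|=4 -> [1, 6, 8, 5, 4] (max |s|=8)
Stage 2 (DELAY): [0, 1, 6, 8, 5] = [0, 1, 6, 8, 5] -> [0, 1, 6, 8, 5] (max |s|=8)
Stage 3 (SUM): sum[0..0]=0, sum[0..1]=1, sum[0..2]=7, sum[0..3]=15, sum[0..4]=20 -> [0, 1, 7, 15, 20] (max |s|=20)
Stage 4 (CLIP -7 2): clip(0,-7,2)=0, clip(1,-7,2)=1, clip(7,-7,2)=2, clip(15,-7,2)=2, clip(20,-7,2)=2 -> [0, 1, 2, 2, 2] (max |s|=2)
Stage 5 (DIFF): s[0]=0, 1-0=1, 2-1=1, 2-2=0, 2-2=0 -> [0, 1, 1, 0, 0] (max |s|=1)
Overall max amplitude: 20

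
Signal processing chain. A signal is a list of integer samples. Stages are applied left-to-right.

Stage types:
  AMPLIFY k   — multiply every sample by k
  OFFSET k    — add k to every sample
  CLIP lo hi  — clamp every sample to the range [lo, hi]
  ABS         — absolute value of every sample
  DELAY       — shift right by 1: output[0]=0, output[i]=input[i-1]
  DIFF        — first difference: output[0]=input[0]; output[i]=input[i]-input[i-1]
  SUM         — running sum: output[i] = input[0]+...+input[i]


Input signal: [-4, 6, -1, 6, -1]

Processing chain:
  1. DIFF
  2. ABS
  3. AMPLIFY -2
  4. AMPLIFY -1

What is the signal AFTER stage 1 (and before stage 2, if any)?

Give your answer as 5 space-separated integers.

Input: [-4, 6, -1, 6, -1]
Stage 1 (DIFF): s[0]=-4, 6--4=10, -1-6=-7, 6--1=7, -1-6=-7 -> [-4, 10, -7, 7, -7]

Answer: -4 10 -7 7 -7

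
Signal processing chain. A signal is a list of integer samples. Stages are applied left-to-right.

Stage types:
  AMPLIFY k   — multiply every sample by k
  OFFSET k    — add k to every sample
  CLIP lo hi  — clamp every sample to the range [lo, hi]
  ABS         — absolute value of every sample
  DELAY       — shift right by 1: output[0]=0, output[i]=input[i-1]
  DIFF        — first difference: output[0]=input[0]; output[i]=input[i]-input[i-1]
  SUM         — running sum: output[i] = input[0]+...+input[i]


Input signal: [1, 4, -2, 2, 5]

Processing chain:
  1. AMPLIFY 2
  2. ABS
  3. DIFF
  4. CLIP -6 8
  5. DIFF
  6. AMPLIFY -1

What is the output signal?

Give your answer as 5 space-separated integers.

Input: [1, 4, -2, 2, 5]
Stage 1 (AMPLIFY 2): 1*2=2, 4*2=8, -2*2=-4, 2*2=4, 5*2=10 -> [2, 8, -4, 4, 10]
Stage 2 (ABS): |2|=2, |8|=8, |-4|=4, |4|=4, |10|=10 -> [2, 8, 4, 4, 10]
Stage 3 (DIFF): s[0]=2, 8-2=6, 4-8=-4, 4-4=0, 10-4=6 -> [2, 6, -4, 0, 6]
Stage 4 (CLIP -6 8): clip(2,-6,8)=2, clip(6,-6,8)=6, clip(-4,-6,8)=-4, clip(0,-6,8)=0, clip(6,-6,8)=6 -> [2, 6, -4, 0, 6]
Stage 5 (DIFF): s[0]=2, 6-2=4, -4-6=-10, 0--4=4, 6-0=6 -> [2, 4, -10, 4, 6]
Stage 6 (AMPLIFY -1): 2*-1=-2, 4*-1=-4, -10*-1=10, 4*-1=-4, 6*-1=-6 -> [-2, -4, 10, -4, -6]

Answer: -2 -4 10 -4 -6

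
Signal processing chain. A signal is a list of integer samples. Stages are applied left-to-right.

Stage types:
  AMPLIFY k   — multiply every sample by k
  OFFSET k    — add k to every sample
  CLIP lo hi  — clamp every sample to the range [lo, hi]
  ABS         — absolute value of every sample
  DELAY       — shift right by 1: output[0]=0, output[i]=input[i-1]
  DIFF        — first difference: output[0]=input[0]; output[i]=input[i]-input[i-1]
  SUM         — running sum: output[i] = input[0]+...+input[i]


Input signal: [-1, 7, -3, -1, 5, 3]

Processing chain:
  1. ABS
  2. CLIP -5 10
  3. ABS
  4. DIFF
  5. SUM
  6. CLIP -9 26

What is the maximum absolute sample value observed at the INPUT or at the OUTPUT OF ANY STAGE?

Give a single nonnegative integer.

Input: [-1, 7, -3, -1, 5, 3] (max |s|=7)
Stage 1 (ABS): |-1|=1, |7|=7, |-3|=3, |-1|=1, |5|=5, |3|=3 -> [1, 7, 3, 1, 5, 3] (max |s|=7)
Stage 2 (CLIP -5 10): clip(1,-5,10)=1, clip(7,-5,10)=7, clip(3,-5,10)=3, clip(1,-5,10)=1, clip(5,-5,10)=5, clip(3,-5,10)=3 -> [1, 7, 3, 1, 5, 3] (max |s|=7)
Stage 3 (ABS): |1|=1, |7|=7, |3|=3, |1|=1, |5|=5, |3|=3 -> [1, 7, 3, 1, 5, 3] (max |s|=7)
Stage 4 (DIFF): s[0]=1, 7-1=6, 3-7=-4, 1-3=-2, 5-1=4, 3-5=-2 -> [1, 6, -4, -2, 4, -2] (max |s|=6)
Stage 5 (SUM): sum[0..0]=1, sum[0..1]=7, sum[0..2]=3, sum[0..3]=1, sum[0..4]=5, sum[0..5]=3 -> [1, 7, 3, 1, 5, 3] (max |s|=7)
Stage 6 (CLIP -9 26): clip(1,-9,26)=1, clip(7,-9,26)=7, clip(3,-9,26)=3, clip(1,-9,26)=1, clip(5,-9,26)=5, clip(3,-9,26)=3 -> [1, 7, 3, 1, 5, 3] (max |s|=7)
Overall max amplitude: 7

Answer: 7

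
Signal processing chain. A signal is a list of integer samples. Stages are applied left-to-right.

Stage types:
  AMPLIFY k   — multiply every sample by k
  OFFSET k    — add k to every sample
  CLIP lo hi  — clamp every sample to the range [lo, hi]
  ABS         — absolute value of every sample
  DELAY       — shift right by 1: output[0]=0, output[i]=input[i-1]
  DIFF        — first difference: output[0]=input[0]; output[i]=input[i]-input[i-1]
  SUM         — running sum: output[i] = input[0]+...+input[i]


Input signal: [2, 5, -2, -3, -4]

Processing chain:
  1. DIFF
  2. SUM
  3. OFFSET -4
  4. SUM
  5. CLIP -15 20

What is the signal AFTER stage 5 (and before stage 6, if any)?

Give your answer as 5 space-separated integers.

Input: [2, 5, -2, -3, -4]
Stage 1 (DIFF): s[0]=2, 5-2=3, -2-5=-7, -3--2=-1, -4--3=-1 -> [2, 3, -7, -1, -1]
Stage 2 (SUM): sum[0..0]=2, sum[0..1]=5, sum[0..2]=-2, sum[0..3]=-3, sum[0..4]=-4 -> [2, 5, -2, -3, -4]
Stage 3 (OFFSET -4): 2+-4=-2, 5+-4=1, -2+-4=-6, -3+-4=-7, -4+-4=-8 -> [-2, 1, -6, -7, -8]
Stage 4 (SUM): sum[0..0]=-2, sum[0..1]=-1, sum[0..2]=-7, sum[0..3]=-14, sum[0..4]=-22 -> [-2, -1, -7, -14, -22]
Stage 5 (CLIP -15 20): clip(-2,-15,20)=-2, clip(-1,-15,20)=-1, clip(-7,-15,20)=-7, clip(-14,-15,20)=-14, clip(-22,-15,20)=-15 -> [-2, -1, -7, -14, -15]

Answer: -2 -1 -7 -14 -15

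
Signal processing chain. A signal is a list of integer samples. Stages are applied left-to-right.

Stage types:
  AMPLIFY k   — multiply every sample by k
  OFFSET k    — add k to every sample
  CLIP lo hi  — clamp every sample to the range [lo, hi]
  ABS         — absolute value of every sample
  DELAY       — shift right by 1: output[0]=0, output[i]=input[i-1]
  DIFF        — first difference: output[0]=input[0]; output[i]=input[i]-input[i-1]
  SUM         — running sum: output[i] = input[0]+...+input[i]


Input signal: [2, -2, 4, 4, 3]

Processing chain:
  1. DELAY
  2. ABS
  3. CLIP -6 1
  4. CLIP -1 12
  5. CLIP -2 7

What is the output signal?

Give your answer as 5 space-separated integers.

Answer: 0 1 1 1 1

Derivation:
Input: [2, -2, 4, 4, 3]
Stage 1 (DELAY): [0, 2, -2, 4, 4] = [0, 2, -2, 4, 4] -> [0, 2, -2, 4, 4]
Stage 2 (ABS): |0|=0, |2|=2, |-2|=2, |4|=4, |4|=4 -> [0, 2, 2, 4, 4]
Stage 3 (CLIP -6 1): clip(0,-6,1)=0, clip(2,-6,1)=1, clip(2,-6,1)=1, clip(4,-6,1)=1, clip(4,-6,1)=1 -> [0, 1, 1, 1, 1]
Stage 4 (CLIP -1 12): clip(0,-1,12)=0, clip(1,-1,12)=1, clip(1,-1,12)=1, clip(1,-1,12)=1, clip(1,-1,12)=1 -> [0, 1, 1, 1, 1]
Stage 5 (CLIP -2 7): clip(0,-2,7)=0, clip(1,-2,7)=1, clip(1,-2,7)=1, clip(1,-2,7)=1, clip(1,-2,7)=1 -> [0, 1, 1, 1, 1]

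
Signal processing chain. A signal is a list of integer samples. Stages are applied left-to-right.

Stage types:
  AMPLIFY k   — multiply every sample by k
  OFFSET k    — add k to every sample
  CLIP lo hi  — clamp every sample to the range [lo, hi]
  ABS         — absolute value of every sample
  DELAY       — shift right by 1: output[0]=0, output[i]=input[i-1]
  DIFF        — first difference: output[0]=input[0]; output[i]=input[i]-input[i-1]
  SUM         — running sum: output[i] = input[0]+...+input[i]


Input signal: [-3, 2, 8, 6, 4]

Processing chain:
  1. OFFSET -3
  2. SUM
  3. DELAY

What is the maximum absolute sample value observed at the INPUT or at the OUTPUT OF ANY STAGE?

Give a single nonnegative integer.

Answer: 8

Derivation:
Input: [-3, 2, 8, 6, 4] (max |s|=8)
Stage 1 (OFFSET -3): -3+-3=-6, 2+-3=-1, 8+-3=5, 6+-3=3, 4+-3=1 -> [-6, -1, 5, 3, 1] (max |s|=6)
Stage 2 (SUM): sum[0..0]=-6, sum[0..1]=-7, sum[0..2]=-2, sum[0..3]=1, sum[0..4]=2 -> [-6, -7, -2, 1, 2] (max |s|=7)
Stage 3 (DELAY): [0, -6, -7, -2, 1] = [0, -6, -7, -2, 1] -> [0, -6, -7, -2, 1] (max |s|=7)
Overall max amplitude: 8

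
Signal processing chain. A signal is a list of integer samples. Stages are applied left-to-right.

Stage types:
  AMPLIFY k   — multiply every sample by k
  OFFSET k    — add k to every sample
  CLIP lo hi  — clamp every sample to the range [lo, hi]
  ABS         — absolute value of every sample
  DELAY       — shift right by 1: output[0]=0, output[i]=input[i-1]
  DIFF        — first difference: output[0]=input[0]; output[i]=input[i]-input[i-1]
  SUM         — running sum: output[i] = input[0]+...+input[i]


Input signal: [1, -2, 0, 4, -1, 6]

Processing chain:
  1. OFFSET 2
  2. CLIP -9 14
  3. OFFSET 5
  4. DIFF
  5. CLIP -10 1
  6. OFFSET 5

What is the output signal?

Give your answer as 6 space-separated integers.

Input: [1, -2, 0, 4, -1, 6]
Stage 1 (OFFSET 2): 1+2=3, -2+2=0, 0+2=2, 4+2=6, -1+2=1, 6+2=8 -> [3, 0, 2, 6, 1, 8]
Stage 2 (CLIP -9 14): clip(3,-9,14)=3, clip(0,-9,14)=0, clip(2,-9,14)=2, clip(6,-9,14)=6, clip(1,-9,14)=1, clip(8,-9,14)=8 -> [3, 0, 2, 6, 1, 8]
Stage 3 (OFFSET 5): 3+5=8, 0+5=5, 2+5=7, 6+5=11, 1+5=6, 8+5=13 -> [8, 5, 7, 11, 6, 13]
Stage 4 (DIFF): s[0]=8, 5-8=-3, 7-5=2, 11-7=4, 6-11=-5, 13-6=7 -> [8, -3, 2, 4, -5, 7]
Stage 5 (CLIP -10 1): clip(8,-10,1)=1, clip(-3,-10,1)=-3, clip(2,-10,1)=1, clip(4,-10,1)=1, clip(-5,-10,1)=-5, clip(7,-10,1)=1 -> [1, -3, 1, 1, -5, 1]
Stage 6 (OFFSET 5): 1+5=6, -3+5=2, 1+5=6, 1+5=6, -5+5=0, 1+5=6 -> [6, 2, 6, 6, 0, 6]

Answer: 6 2 6 6 0 6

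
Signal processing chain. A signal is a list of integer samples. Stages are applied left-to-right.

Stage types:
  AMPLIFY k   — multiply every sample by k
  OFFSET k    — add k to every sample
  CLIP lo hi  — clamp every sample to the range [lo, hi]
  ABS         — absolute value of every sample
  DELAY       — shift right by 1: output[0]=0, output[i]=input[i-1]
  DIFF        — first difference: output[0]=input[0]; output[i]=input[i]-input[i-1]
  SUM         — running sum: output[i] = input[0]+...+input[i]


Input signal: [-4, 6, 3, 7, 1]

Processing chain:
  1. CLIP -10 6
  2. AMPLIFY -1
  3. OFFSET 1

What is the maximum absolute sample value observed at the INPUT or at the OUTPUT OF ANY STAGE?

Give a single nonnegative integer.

Input: [-4, 6, 3, 7, 1] (max |s|=7)
Stage 1 (CLIP -10 6): clip(-4,-10,6)=-4, clip(6,-10,6)=6, clip(3,-10,6)=3, clip(7,-10,6)=6, clip(1,-10,6)=1 -> [-4, 6, 3, 6, 1] (max |s|=6)
Stage 2 (AMPLIFY -1): -4*-1=4, 6*-1=-6, 3*-1=-3, 6*-1=-6, 1*-1=-1 -> [4, -6, -3, -6, -1] (max |s|=6)
Stage 3 (OFFSET 1): 4+1=5, -6+1=-5, -3+1=-2, -6+1=-5, -1+1=0 -> [5, -5, -2, -5, 0] (max |s|=5)
Overall max amplitude: 7

Answer: 7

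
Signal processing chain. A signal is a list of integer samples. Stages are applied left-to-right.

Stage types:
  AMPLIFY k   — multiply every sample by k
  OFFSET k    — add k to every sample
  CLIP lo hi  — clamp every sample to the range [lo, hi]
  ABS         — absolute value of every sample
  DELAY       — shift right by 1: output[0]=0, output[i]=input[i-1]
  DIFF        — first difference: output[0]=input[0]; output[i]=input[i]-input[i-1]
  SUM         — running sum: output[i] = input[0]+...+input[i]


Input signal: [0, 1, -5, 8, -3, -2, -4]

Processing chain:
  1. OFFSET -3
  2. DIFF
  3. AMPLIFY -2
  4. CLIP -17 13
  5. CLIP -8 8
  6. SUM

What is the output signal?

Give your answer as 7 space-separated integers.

Answer: 6 4 12 4 12 10 14

Derivation:
Input: [0, 1, -5, 8, -3, -2, -4]
Stage 1 (OFFSET -3): 0+-3=-3, 1+-3=-2, -5+-3=-8, 8+-3=5, -3+-3=-6, -2+-3=-5, -4+-3=-7 -> [-3, -2, -8, 5, -6, -5, -7]
Stage 2 (DIFF): s[0]=-3, -2--3=1, -8--2=-6, 5--8=13, -6-5=-11, -5--6=1, -7--5=-2 -> [-3, 1, -6, 13, -11, 1, -2]
Stage 3 (AMPLIFY -2): -3*-2=6, 1*-2=-2, -6*-2=12, 13*-2=-26, -11*-2=22, 1*-2=-2, -2*-2=4 -> [6, -2, 12, -26, 22, -2, 4]
Stage 4 (CLIP -17 13): clip(6,-17,13)=6, clip(-2,-17,13)=-2, clip(12,-17,13)=12, clip(-26,-17,13)=-17, clip(22,-17,13)=13, clip(-2,-17,13)=-2, clip(4,-17,13)=4 -> [6, -2, 12, -17, 13, -2, 4]
Stage 5 (CLIP -8 8): clip(6,-8,8)=6, clip(-2,-8,8)=-2, clip(12,-8,8)=8, clip(-17,-8,8)=-8, clip(13,-8,8)=8, clip(-2,-8,8)=-2, clip(4,-8,8)=4 -> [6, -2, 8, -8, 8, -2, 4]
Stage 6 (SUM): sum[0..0]=6, sum[0..1]=4, sum[0..2]=12, sum[0..3]=4, sum[0..4]=12, sum[0..5]=10, sum[0..6]=14 -> [6, 4, 12, 4, 12, 10, 14]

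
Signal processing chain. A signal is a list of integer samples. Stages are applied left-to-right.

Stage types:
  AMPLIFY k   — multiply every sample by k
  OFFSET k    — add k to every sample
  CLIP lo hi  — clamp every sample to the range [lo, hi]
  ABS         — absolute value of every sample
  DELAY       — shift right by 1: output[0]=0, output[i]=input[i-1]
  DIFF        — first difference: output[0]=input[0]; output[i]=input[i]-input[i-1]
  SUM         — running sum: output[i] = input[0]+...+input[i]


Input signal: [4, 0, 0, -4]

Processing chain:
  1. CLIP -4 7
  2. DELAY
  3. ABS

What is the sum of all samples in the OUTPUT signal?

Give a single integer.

Answer: 4

Derivation:
Input: [4, 0, 0, -4]
Stage 1 (CLIP -4 7): clip(4,-4,7)=4, clip(0,-4,7)=0, clip(0,-4,7)=0, clip(-4,-4,7)=-4 -> [4, 0, 0, -4]
Stage 2 (DELAY): [0, 4, 0, 0] = [0, 4, 0, 0] -> [0, 4, 0, 0]
Stage 3 (ABS): |0|=0, |4|=4, |0|=0, |0|=0 -> [0, 4, 0, 0]
Output sum: 4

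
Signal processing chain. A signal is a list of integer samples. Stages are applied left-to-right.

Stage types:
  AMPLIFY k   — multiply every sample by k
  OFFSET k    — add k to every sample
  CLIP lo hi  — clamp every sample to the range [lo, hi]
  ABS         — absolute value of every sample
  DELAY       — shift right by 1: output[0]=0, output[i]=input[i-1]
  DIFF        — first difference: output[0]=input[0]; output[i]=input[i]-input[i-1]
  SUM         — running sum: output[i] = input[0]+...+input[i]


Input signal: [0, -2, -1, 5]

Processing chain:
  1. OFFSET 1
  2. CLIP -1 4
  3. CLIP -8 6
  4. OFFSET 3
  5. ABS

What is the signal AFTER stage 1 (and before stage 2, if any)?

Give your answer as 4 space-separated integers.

Answer: 1 -1 0 6

Derivation:
Input: [0, -2, -1, 5]
Stage 1 (OFFSET 1): 0+1=1, -2+1=-1, -1+1=0, 5+1=6 -> [1, -1, 0, 6]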